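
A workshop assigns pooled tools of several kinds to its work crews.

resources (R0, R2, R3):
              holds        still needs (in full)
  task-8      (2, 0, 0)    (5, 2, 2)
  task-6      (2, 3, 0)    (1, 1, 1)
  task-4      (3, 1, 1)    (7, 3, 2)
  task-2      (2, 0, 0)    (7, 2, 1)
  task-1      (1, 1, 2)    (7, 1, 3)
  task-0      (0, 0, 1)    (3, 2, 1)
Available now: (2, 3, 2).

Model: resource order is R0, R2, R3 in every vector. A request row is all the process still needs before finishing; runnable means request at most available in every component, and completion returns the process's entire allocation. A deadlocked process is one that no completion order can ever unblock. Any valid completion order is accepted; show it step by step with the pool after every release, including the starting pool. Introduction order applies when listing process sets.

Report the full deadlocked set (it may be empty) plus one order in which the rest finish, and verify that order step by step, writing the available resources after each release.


Deadlocked set: task-8, task-4, task-2 and task-1.
Key observation: after task-6, task-0 complete, (4, 6, 3) is the best the pool ever gets, yet each leftover process wants more R0.
A valid finishing order for the others: task-6, task-0. Verifying each step:
  pool = (2, 3, 2)
  run task-6 (needs (1, 1, 1), free (2, 3, 2)); after release of (2, 3, 0) the pool is (4, 6, 2)
  run task-0 (needs (3, 2, 1), free (4, 6, 2)); after release of (0, 0, 1) the pool is (4, 6, 3)
The blocked processes can never fit:
  task-8 cannot run: need (5, 2, 2) vs free (4, 6, 3) (insufficient R0)
  task-4 cannot run: need (7, 3, 2) vs free (4, 6, 3) (insufficient R0)
  task-2 cannot run: need (7, 2, 1) vs free (4, 6, 3) (insufficient R0)
  task-1 cannot run: need (7, 1, 3) vs free (4, 6, 3) (insufficient R0)


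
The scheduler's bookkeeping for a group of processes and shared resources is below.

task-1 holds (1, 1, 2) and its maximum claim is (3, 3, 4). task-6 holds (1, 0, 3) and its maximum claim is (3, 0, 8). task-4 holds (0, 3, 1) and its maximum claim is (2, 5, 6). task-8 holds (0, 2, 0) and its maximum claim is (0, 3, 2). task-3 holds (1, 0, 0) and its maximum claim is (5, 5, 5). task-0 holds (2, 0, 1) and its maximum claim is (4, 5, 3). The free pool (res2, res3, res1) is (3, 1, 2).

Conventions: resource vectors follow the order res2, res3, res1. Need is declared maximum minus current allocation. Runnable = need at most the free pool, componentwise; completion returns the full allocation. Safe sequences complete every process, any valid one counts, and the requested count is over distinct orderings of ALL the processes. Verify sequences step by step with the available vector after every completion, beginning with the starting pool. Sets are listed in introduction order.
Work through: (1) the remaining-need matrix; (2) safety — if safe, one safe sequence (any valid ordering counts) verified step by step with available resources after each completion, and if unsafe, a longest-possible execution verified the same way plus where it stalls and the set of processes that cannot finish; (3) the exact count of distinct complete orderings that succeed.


(1) Outstanding need per process (order res2, res3, res1):
  task-1: (2, 2, 2)
  task-6: (2, 0, 5)
  task-4: (2, 2, 5)
  task-8: (0, 1, 2)
  task-3: (4, 5, 5)
  task-0: (2, 5, 2)
(2) The state is UNSAFE.
Key observation: after task-8, task-1 the pool peaks at (4, 4, 4), and each blocked process is short somewhere: task-6 on res1; task-4 on res1; task-3 on res3, res1; task-0 on res3.
Going as far as possible: task-8, task-1; after that, nothing fits. Walking it through:
  pool = (3, 1, 2)
  run task-8 (needs (0, 1, 2), free (3, 1, 2)); after release of (0, 2, 0) the pool is (3, 3, 2)
  run task-1 (needs (2, 2, 2), free (3, 3, 2)); after release of (1, 1, 2) the pool is (4, 4, 4)
  task-6 still needs (2, 0, 5) but only (4, 4, 4) is free — short on res1
  task-4 still needs (2, 2, 5) but only (4, 4, 4) is free — short on res1
  task-3 still needs (4, 5, 5) but only (4, 4, 4) is free — short on res3 and res1
  task-0 still needs (2, 5, 2) but only (4, 4, 4) is free — short on res3
Never able to finish: task-6, task-4, task-3 and task-0.
(3) Exactly 0 of the possible complete orderings are safe sequences.


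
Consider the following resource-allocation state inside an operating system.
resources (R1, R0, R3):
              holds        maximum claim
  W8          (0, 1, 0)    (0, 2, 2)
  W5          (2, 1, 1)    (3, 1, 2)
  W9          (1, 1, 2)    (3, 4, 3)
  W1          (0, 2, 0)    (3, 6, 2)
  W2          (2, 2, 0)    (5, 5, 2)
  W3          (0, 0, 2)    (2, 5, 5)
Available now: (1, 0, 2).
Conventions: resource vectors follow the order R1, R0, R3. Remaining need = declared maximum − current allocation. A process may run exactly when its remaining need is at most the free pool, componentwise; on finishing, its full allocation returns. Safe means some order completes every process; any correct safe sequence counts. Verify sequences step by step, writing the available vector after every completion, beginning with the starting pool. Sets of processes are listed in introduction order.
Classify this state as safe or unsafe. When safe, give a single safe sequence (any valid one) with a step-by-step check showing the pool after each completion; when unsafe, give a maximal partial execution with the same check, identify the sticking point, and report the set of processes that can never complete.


UNSAFE — no complete ordering exists.
Key observation: W5, W8 can finish, but then (3, 2, 3) is all there is, and the blocked group's R0 demands exceed it.
A maximal execution: W5, W8 — then nothing else fits. Walking it through:
  pool = (1, 0, 2)
  W5 needs (1, 0, 1) <= (1, 0, 2) -> finishes; pool += (2, 1, 1) = (3, 1, 3)
  W8 needs (0, 1, 2) <= (3, 1, 3) -> finishes; pool += (0, 1, 0) = (3, 2, 3)
  W9 cannot run: need (2, 3, 1) vs free (3, 2, 3) (insufficient R0)
  W1 cannot run: need (3, 4, 2) vs free (3, 2, 3) (insufficient R0)
  W2 cannot run: need (3, 3, 2) vs free (3, 2, 3) (insufficient R0)
  W3 cannot run: need (2, 5, 3) vs free (3, 2, 3) (insufficient R0)
Permanently blocked: W9, W1, W2 and W3.


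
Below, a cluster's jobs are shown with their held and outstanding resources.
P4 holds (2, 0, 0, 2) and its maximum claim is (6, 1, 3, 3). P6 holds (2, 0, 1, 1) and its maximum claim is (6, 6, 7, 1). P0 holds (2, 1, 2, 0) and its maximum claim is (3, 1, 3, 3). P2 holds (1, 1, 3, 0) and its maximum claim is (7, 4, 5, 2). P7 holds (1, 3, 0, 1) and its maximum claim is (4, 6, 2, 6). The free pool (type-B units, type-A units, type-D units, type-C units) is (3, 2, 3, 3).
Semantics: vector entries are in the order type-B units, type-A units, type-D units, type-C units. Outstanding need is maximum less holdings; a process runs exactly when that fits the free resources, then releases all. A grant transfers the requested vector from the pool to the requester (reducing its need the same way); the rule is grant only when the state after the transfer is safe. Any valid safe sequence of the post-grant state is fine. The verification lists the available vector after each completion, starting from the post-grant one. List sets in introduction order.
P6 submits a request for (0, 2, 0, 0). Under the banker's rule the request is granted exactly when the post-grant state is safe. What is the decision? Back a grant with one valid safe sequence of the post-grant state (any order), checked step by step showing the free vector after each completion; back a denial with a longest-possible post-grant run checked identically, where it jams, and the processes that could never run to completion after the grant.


DENY: after the grant no complete ordering would exist.
Key observation: the pool after P0, P4 is (7, 1, 5, 5); every surviving request exceeds it in type-A units, so progress ends there.
After a pretend grant, a maximal execution: P0, P4 — then nothing else fits. Walking it through:
  pool = (3, 0, 3, 3)
  P0 needs (1, 0, 1, 3) <= (3, 0, 3, 3) -> finishes; pool += (2, 1, 2, 0) = (5, 1, 5, 3)
  P4 needs (4, 1, 3, 1) <= (5, 1, 5, 3) -> finishes; pool += (2, 0, 0, 2) = (7, 1, 5, 5)
  P6 cannot run: need (4, 4, 6, 0) vs free (7, 1, 5, 5) (insufficient type-A units and type-D units)
  P2 cannot run: need (6, 3, 2, 2) vs free (7, 1, 5, 5) (insufficient type-A units)
  P7 cannot run: need (3, 3, 2, 5) vs free (7, 1, 5, 5) (insufficient type-A units)
Post-grant, the permanently blocked set is P6, P2 and P7.


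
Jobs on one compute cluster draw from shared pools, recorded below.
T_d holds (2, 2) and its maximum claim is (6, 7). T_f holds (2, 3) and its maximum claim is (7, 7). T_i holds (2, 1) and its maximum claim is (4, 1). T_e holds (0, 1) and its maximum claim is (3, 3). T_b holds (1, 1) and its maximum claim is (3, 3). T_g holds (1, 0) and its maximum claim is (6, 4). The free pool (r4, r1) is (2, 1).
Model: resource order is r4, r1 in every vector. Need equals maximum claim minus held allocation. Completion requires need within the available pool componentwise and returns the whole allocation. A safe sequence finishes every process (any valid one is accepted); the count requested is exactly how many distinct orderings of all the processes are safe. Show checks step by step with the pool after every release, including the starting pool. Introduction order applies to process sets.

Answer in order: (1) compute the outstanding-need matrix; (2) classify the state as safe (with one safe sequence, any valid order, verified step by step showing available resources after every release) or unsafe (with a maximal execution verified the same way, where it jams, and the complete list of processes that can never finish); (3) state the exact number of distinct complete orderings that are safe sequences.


(1) Need matrix, components ordered r4, r1:
  T_d: (4, 5)
  T_f: (5, 4)
  T_i: (2, 0)
  T_e: (3, 2)
  T_b: (2, 2)
  T_g: (5, 4)
(2) SAFE, for example via the order T_i, T_b, T_e, T_f, T_g, T_d.
Key observation: the order's first zero-slack moment is T_i ((2, 0) needed, (2, 1) free — a requested resource with nothing to spare).
Walking it through:
  pool = (2, 1)
  T_i: need (2, 0) fits (2, 1); releases (2, 1), pool now (4, 2)
  T_b: need (2, 2) fits (4, 2); releases (1, 1), pool now (5, 3)
  T_e: need (3, 2) fits (5, 3); releases (0, 1), pool now (5, 4)
  T_f: need (5, 4) fits (5, 4); releases (2, 3), pool now (7, 7)
  T_g: need (5, 4) fits (7, 7); releases (1, 0), pool now (8, 7)
  T_d: need (4, 5) fits (8, 7); releases (2, 2), pool now (10, 9)
(3) Precisely 6 of the possible complete orderings are safe sequences.


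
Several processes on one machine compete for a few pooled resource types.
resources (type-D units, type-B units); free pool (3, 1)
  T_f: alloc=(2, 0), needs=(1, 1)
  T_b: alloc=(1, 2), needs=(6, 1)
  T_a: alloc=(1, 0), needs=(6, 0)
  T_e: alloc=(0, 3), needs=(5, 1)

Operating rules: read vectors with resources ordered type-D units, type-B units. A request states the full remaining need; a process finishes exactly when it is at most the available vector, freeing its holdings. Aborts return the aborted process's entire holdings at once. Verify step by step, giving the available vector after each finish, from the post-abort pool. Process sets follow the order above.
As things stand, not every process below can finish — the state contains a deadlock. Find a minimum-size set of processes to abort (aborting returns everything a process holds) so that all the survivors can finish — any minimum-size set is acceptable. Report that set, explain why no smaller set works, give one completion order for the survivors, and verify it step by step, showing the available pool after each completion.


The answer: abort T_b.
Key observation: before aborting T_b, T_a was permanently blocked — no order could ever run it; afterwards it completes at step 2.
No smaller set exists: with zero aborts the deadlock remains.
One survivor order: T_f, T_a, T_e. Step-by-step check (post-abort pool first):
  pool = (4, 3)
  T_f needs (1, 1) <= (4, 3) -> finishes; pool += (2, 0) = (6, 3)
  T_a needs (6, 0) <= (6, 3) -> finishes; pool += (1, 0) = (7, 3)
  T_e needs (5, 1) <= (7, 3) -> finishes; pool += (0, 3) = (7, 6)


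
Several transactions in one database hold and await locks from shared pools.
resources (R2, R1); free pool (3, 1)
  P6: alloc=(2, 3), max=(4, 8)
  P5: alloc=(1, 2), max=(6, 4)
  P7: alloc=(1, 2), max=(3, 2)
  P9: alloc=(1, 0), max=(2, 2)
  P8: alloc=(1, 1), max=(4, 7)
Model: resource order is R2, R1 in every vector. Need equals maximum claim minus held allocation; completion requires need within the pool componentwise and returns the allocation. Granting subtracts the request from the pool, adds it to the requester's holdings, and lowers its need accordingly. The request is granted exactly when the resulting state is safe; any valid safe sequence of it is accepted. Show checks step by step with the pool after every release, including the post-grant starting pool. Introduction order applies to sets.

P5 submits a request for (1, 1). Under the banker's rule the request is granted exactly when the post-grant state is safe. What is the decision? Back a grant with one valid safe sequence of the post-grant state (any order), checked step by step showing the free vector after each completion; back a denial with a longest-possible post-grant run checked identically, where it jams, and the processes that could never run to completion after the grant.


GRANT. The post-grant state is safe; one safe sequence: P7, P9, P5, P6, P8.
Key observation: the grant leaves (2, 0) free — enough for P7, whose release restarts the cascade.
Step-by-step check of the post-grant state:
  pool = (2, 0)
  P7: need (2, 0) fits (2, 0); releases (1, 2), pool now (3, 2)
  P9: need (1, 2) fits (3, 2); releases (1, 0), pool now (4, 2)
  P5: need (4, 1) fits (4, 2); releases (2, 3), pool now (6, 5)
  P6: need (2, 5) fits (6, 5); releases (2, 3), pool now (8, 8)
  P8: need (3, 6) fits (8, 8); releases (1, 1), pool now (9, 9)


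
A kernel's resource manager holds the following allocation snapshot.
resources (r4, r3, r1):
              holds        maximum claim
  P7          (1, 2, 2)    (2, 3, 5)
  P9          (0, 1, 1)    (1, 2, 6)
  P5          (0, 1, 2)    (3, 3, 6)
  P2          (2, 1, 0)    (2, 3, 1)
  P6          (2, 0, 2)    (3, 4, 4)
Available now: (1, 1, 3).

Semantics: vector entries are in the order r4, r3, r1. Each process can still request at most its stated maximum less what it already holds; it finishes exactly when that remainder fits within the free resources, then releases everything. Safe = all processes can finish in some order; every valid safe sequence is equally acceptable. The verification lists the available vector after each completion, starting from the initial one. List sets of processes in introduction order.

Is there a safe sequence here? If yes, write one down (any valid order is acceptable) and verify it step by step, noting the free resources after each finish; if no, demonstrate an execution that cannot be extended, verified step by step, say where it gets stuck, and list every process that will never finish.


SAFE, for example via the order P7, P2, P6, P9, P5.
Key observation: at P7 the run first touches a limit — (1, 1, 3) against (1, 1, 3), exact on a resource it actually requests.
Verifying each step:
  pool = (1, 1, 3)
  run P7 (needs (1, 1, 3), free (1, 1, 3)); after release of (1, 2, 2) the pool is (2, 3, 5)
  run P2 (needs (0, 2, 1), free (2, 3, 5)); after release of (2, 1, 0) the pool is (4, 4, 5)
  run P6 (needs (1, 4, 2), free (4, 4, 5)); after release of (2, 0, 2) the pool is (6, 4, 7)
  run P9 (needs (1, 1, 5), free (6, 4, 7)); after release of (0, 1, 1) the pool is (6, 5, 8)
  run P5 (needs (3, 2, 4), free (6, 5, 8)); after release of (0, 1, 2) the pool is (6, 6, 10)


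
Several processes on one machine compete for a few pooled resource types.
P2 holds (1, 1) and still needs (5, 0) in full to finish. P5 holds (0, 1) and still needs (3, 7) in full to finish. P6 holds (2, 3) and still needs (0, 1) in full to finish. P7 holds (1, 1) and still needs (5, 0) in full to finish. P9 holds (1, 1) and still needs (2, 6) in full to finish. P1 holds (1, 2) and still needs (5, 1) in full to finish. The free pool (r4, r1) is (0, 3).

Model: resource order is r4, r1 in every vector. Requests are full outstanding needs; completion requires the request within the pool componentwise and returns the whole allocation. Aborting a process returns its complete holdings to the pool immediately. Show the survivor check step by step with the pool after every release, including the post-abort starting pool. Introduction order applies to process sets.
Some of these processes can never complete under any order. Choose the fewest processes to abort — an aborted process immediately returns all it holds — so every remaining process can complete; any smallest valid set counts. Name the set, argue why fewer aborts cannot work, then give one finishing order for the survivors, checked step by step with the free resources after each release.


Minimum abort set: P7 and P1.
Key observation: P2 was stuck for good until P7 and P1 gave back (2, 3); in the order shown it finishes at step 3.
Minimality, checking each single-abort alternative: P2 alone leaves P7 blocked (short on r4); P5 alone leaves P2 blocked (short on r4); P6 alone leaves P2 blocked (short on r4); P7 alone leaves P2 blocked (short on r4); P9 alone leaves P2 blocked (short on r4); P1 alone leaves P2 blocked (short on r4).
One survivor order: P6, P9, P2, P5. Walking it through (post-abort pool first):
  pool = (2, 6)
  run P6 (needs (0, 1), free (2, 6)); after release of (2, 3) the pool is (4, 9)
  run P9 (needs (2, 6), free (4, 9)); after release of (1, 1) the pool is (5, 10)
  run P2 (needs (5, 0), free (5, 10)); after release of (1, 1) the pool is (6, 11)
  run P5 (needs (3, 7), free (6, 11)); after release of (0, 1) the pool is (6, 12)


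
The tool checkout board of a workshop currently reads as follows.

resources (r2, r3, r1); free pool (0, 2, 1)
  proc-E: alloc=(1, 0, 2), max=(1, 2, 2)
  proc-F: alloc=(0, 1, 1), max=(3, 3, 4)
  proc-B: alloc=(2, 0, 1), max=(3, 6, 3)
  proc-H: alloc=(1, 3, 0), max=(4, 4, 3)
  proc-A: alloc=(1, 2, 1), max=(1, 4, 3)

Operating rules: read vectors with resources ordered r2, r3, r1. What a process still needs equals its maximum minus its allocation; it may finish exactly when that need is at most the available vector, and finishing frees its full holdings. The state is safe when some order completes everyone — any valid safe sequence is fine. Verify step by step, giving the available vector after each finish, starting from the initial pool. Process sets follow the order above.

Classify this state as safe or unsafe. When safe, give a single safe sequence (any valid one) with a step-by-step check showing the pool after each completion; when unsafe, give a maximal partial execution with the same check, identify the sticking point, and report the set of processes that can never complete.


The state is UNSAFE.
Key observation: after proc-E, proc-A the pool peaks at (2, 4, 4), and each blocked process is short somewhere: proc-F on r2; proc-B on r3; proc-H on r2.
The run proc-E, proc-A cannot be extended any further. Step-by-step check:
  pool = (0, 2, 1)
  proc-E: need (0, 2, 0) fits (0, 2, 1); releases (1, 0, 2), pool now (1, 2, 3)
  proc-A: need (0, 2, 2) fits (1, 2, 3); releases (1, 2, 1), pool now (2, 4, 4)
  proc-F cannot run: need (3, 2, 3) vs free (2, 4, 4) (insufficient r2)
  proc-B cannot run: need (1, 6, 2) vs free (2, 4, 4) (insufficient r3)
  proc-H cannot run: need (3, 1, 3) vs free (2, 4, 4) (insufficient r2)
Processes that can never finish: proc-F, proc-B and proc-H.


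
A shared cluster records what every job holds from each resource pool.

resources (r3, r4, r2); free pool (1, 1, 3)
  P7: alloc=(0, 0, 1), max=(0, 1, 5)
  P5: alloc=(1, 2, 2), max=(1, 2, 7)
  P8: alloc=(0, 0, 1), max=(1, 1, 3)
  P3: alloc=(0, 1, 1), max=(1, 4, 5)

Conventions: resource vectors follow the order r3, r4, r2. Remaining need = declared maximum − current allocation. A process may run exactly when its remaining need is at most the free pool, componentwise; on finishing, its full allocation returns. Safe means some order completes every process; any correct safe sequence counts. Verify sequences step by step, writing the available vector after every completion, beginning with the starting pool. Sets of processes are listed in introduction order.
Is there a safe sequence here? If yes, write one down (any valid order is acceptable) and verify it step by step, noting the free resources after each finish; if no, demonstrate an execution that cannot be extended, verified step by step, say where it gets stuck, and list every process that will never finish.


SAFE, for example via the order P8, P7, P5, P3.
Key observation: the order's first zero-slack moment is P8 ((1, 1, 2) needed, (1, 1, 3) free — a requested resource with nothing to spare).
Step-by-step check:
  pool = (1, 1, 3)
  P8 needs (1, 1, 2) <= (1, 1, 3) -> finishes; pool += (0, 0, 1) = (1, 1, 4)
  P7 needs (0, 1, 4) <= (1, 1, 4) -> finishes; pool += (0, 0, 1) = (1, 1, 5)
  P5 needs (0, 0, 5) <= (1, 1, 5) -> finishes; pool += (1, 2, 2) = (2, 3, 7)
  P3 needs (1, 3, 4) <= (2, 3, 7) -> finishes; pool += (0, 1, 1) = (2, 4, 8)


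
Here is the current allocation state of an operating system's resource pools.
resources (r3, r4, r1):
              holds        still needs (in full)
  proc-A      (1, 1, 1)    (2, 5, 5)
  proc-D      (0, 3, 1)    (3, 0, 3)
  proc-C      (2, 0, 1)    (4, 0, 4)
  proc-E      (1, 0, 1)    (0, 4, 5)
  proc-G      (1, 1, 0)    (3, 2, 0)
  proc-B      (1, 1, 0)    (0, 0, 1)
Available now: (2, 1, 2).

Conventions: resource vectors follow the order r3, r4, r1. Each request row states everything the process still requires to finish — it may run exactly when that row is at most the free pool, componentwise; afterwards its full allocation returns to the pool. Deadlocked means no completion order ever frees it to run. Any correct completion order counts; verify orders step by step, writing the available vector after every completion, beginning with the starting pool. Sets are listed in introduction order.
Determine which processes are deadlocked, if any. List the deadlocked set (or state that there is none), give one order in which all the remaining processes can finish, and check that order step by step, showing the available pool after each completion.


Deadlocked set: proc-A, proc-D, proc-C and proc-E.
Key observation: the pool after proc-B, proc-G is (4, 3, 2); every surviving request exceeds it in r1, so progress ends there.
A valid finishing order for the others: proc-B, proc-G. Verifying each step:
  pool = (2, 1, 2)
  proc-B: need (0, 0, 1) fits (2, 1, 2); releases (1, 1, 0), pool now (3, 2, 2)
  proc-G: need (3, 2, 0) fits (3, 2, 2); releases (1, 1, 0), pool now (4, 3, 2)
The stuck group stays short no matter what:
  proc-A cannot run: need (2, 5, 5) vs free (4, 3, 2) (insufficient r4 and r1)
  proc-D cannot run: need (3, 0, 3) vs free (4, 3, 2) (insufficient r1)
  proc-C cannot run: need (4, 0, 4) vs free (4, 3, 2) (insufficient r1)
  proc-E cannot run: need (0, 4, 5) vs free (4, 3, 2) (insufficient r4 and r1)


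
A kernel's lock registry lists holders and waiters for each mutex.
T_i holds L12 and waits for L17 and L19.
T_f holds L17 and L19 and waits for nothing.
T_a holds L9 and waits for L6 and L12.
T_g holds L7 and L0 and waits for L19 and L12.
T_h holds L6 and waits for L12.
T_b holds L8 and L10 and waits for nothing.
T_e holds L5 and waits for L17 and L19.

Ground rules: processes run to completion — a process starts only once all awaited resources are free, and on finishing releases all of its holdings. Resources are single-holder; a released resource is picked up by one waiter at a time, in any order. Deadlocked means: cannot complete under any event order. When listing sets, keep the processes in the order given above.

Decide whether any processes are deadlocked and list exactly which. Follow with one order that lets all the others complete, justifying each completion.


Nothing here is deadlocked.
Key observation: although several processes wait, no cycle exists — each chain bottoms out at a free runner.
The rest can finish in the order T_f, T_b, T_i, T_h, T_g, T_a, T_e.
Check, step by step:
  run T_f (it waits on nothing); releases L17 and L19
  run T_b (it waits on nothing); releases L8 and L10
  T_i waits on L17 and L19 — all released -> runs and releases L12
  T_h waits on L12 — all released -> runs and releases L6
  T_g waits on L19 and L12 — all released -> runs and releases L7 and L0
  T_a waits on L6 and L12 — all released -> runs and releases L9
  T_e waits on L17 and L19 — all released -> runs and releases L5


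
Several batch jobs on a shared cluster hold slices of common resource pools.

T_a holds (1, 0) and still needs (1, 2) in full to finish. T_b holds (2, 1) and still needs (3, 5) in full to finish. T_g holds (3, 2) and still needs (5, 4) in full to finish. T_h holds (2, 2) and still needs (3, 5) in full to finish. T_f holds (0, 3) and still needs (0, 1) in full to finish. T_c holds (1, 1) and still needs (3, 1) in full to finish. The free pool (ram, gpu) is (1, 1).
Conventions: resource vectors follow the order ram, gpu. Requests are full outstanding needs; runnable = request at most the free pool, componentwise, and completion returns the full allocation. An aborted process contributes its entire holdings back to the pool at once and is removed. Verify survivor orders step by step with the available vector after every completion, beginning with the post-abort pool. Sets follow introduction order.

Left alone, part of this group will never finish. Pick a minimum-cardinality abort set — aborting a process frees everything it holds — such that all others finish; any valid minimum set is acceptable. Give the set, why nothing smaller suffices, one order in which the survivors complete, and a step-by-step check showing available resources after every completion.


The answer: abort T_b.
Key observation: the returned (2, 1) from T_b is what brings T_c — unrunnable before, under any order — into play at step 3.
Minimality: the empty abort set fails — the state is deadlocked as it stands.
One survivor order: T_f, T_a, T_c, T_g, T_h. Walking it through (post-abort pool first):
  pool = (3, 2)
  T_f needs (0, 1) <= (3, 2) -> finishes; pool += (0, 3) = (3, 5)
  T_a needs (1, 2) <= (3, 5) -> finishes; pool += (1, 0) = (4, 5)
  T_c needs (3, 1) <= (4, 5) -> finishes; pool += (1, 1) = (5, 6)
  T_g needs (5, 4) <= (5, 6) -> finishes; pool += (3, 2) = (8, 8)
  T_h needs (3, 5) <= (8, 8) -> finishes; pool += (2, 2) = (10, 10)


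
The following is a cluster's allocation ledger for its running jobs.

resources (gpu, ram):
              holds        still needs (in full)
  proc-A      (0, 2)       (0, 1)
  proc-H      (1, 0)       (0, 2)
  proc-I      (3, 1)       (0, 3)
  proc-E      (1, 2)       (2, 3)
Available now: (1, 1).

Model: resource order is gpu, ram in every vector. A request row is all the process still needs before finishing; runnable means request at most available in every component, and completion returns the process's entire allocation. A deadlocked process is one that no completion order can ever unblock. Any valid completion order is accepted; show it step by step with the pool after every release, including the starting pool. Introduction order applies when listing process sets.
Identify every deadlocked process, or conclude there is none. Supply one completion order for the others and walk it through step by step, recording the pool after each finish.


The deadlocked set is empty.
Key observation: proc-A can run right away; the returned allocation unlocks the remaining processes in turn.
One completion order for the rest: proc-A, proc-I, proc-E, proc-H. Step-by-step check:
  pool = (1, 1)
  run proc-A (needs (0, 1), free (1, 1)); after release of (0, 2) the pool is (1, 3)
  run proc-I (needs (0, 3), free (1, 3)); after release of (3, 1) the pool is (4, 4)
  run proc-E (needs (2, 3), free (4, 4)); after release of (1, 2) the pool is (5, 6)
  run proc-H (needs (0, 2), free (5, 6)); after release of (1, 0) the pool is (6, 6)


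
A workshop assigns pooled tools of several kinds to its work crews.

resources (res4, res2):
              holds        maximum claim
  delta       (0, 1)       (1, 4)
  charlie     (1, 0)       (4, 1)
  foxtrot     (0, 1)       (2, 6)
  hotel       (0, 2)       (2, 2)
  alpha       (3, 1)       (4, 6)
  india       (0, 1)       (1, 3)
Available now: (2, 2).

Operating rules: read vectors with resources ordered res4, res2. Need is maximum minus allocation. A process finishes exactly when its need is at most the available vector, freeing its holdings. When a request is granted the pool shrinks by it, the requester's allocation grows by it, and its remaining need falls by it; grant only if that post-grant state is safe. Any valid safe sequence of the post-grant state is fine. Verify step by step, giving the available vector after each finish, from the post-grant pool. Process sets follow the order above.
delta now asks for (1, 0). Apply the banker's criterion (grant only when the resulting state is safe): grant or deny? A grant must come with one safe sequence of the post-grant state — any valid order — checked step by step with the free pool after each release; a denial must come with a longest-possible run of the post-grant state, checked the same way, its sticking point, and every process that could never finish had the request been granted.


GRANT — the state after the grant stays safe, e.g. via india, delta, hotel, alpha, charlie, foxtrot.
Key observation: (1, 2) free after granting still covers india first, and each release covers the next.
Verifying the post-grant state step by step:
  pool = (1, 2)
  run india (needs (1, 2), free (1, 2)); after release of (0, 1) the pool is (1, 3)
  run delta (needs (0, 3), free (1, 3)); after release of (1, 1) the pool is (2, 4)
  run hotel (needs (2, 0), free (2, 4)); after release of (0, 2) the pool is (2, 6)
  run alpha (needs (1, 5), free (2, 6)); after release of (3, 1) the pool is (5, 7)
  run charlie (needs (3, 1), free (5, 7)); after release of (1, 0) the pool is (6, 7)
  run foxtrot (needs (2, 5), free (6, 7)); after release of (0, 1) the pool is (6, 8)


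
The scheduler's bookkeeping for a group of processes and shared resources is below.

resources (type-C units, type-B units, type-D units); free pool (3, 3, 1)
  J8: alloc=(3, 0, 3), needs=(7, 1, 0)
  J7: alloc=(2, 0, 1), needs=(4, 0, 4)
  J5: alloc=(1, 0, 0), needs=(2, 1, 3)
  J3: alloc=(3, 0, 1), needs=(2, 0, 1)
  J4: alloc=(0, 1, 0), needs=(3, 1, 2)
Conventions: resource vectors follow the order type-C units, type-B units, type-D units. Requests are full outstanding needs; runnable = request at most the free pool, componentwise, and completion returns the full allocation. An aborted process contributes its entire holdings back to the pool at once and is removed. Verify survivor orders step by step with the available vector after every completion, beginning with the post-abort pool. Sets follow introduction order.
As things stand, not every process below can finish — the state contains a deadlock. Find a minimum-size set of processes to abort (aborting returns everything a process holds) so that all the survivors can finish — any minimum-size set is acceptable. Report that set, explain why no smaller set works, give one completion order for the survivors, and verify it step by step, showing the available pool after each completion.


Abort J8.
Key observation: no ordering could ever have run J5 before the abort of J8; with (3, 0, 3) back in the pool it fits at step 1.
Minimality: the empty abort set fails — the state is deadlocked as it stands.
Survivors finish in the order: J5, J7, J3, J4. Walking it through (pool after the aborts first):
  pool = (6, 3, 4)
  run J5 (needs (2, 1, 3), free (6, 3, 4)); after release of (1, 0, 0) the pool is (7, 3, 4)
  run J7 (needs (4, 0, 4), free (7, 3, 4)); after release of (2, 0, 1) the pool is (9, 3, 5)
  run J3 (needs (2, 0, 1), free (9, 3, 5)); after release of (3, 0, 1) the pool is (12, 3, 6)
  run J4 (needs (3, 1, 2), free (12, 3, 6)); after release of (0, 1, 0) the pool is (12, 4, 6)


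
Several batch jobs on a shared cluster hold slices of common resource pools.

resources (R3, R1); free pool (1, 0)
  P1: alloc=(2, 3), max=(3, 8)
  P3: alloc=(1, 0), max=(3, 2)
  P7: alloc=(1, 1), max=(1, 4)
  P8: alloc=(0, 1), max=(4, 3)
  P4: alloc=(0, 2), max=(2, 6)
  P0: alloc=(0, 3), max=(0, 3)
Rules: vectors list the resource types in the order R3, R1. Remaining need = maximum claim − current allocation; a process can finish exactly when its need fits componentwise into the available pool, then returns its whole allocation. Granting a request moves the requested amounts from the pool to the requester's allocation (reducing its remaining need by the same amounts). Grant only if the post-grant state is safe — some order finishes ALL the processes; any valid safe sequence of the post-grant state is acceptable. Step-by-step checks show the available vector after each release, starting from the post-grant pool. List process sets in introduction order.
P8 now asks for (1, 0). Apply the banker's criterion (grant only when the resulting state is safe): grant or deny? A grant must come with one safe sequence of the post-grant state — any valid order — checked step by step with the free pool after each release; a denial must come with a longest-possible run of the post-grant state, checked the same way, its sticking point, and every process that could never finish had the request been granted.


DENY. Granting would leave the state unsafe.
Key observation: after P0, P7 the pool peaks at (1, 4), and each blocked process is short somewhere: P1 on R1; P3 on R3; P8 on R3; P4 on R3.
On the post-grant state, P0, P7 is a maximal run — nothing extends it. Walking it through:
  pool = (0, 0)
  P0: need (0, 0) fits (0, 0); releases (0, 3), pool now (0, 3)
  P7: need (0, 3) fits (0, 3); releases (1, 1), pool now (1, 4)
  P1 cannot run: need (1, 5) vs free (1, 4) (insufficient R1)
  P3 cannot run: need (2, 2) vs free (1, 4) (insufficient R3)
  P8 cannot run: need (3, 2) vs free (1, 4) (insufficient R3)
  P4 cannot run: need (2, 4) vs free (1, 4) (insufficient R3)
Post-grant, the permanently blocked set is P1, P3, P8 and P4.


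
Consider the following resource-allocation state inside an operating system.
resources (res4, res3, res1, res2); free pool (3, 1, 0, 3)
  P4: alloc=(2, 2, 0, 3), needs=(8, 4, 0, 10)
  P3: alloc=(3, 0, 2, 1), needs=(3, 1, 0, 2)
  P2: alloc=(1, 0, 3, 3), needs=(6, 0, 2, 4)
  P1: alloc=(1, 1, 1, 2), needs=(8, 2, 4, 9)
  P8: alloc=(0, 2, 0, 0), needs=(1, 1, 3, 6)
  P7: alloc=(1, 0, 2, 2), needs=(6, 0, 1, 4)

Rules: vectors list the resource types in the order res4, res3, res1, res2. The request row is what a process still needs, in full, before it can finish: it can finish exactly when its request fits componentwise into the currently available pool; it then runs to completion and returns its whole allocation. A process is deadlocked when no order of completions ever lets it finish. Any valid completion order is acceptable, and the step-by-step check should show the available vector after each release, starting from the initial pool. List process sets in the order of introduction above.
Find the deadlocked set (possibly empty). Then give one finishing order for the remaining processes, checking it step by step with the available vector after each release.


The deadlocked set is empty.
Key observation: the pool covers P3 at once, and every later process fits after earlier releases.
The rest can finish in the order P3, P7, P2, P8, P1, P4. Step-by-step check:
  pool = (3, 1, 0, 3)
  P3: need (3, 1, 0, 2) fits (3, 1, 0, 3); releases (3, 0, 2, 1), pool now (6, 1, 2, 4)
  P7: need (6, 0, 1, 4) fits (6, 1, 2, 4); releases (1, 0, 2, 2), pool now (7, 1, 4, 6)
  P2: need (6, 0, 2, 4) fits (7, 1, 4, 6); releases (1, 0, 3, 3), pool now (8, 1, 7, 9)
  P8: need (1, 1, 3, 6) fits (8, 1, 7, 9); releases (0, 2, 0, 0), pool now (8, 3, 7, 9)
  P1: need (8, 2, 4, 9) fits (8, 3, 7, 9); releases (1, 1, 1, 2), pool now (9, 4, 8, 11)
  P4: need (8, 4, 0, 10) fits (9, 4, 8, 11); releases (2, 2, 0, 3), pool now (11, 6, 8, 14)


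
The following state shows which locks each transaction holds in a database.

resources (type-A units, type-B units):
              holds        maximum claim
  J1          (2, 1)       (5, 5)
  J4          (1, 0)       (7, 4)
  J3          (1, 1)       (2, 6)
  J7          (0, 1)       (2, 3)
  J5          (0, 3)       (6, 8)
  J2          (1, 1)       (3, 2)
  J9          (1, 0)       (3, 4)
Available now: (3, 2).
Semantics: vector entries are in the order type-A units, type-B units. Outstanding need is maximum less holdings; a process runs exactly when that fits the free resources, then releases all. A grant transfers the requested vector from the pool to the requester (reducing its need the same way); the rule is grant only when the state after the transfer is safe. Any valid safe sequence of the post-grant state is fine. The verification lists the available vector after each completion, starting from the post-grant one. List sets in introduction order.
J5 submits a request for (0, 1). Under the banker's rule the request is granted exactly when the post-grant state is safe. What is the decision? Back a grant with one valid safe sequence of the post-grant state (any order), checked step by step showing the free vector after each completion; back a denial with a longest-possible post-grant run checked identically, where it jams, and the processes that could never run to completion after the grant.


DENY: after the grant no complete ordering would exist.
Key observation: after J2, J7 complete, (4, 3) is the best the pool ever gets, yet each leftover process wants more type-B units.
On the post-grant state, J2, J7 is a maximal run — nothing extends it. Check, step by step:
  pool = (3, 1)
  J2: need (2, 1) fits (3, 1); releases (1, 1), pool now (4, 2)
  J7: need (2, 2) fits (4, 2); releases (0, 1), pool now (4, 3)
  blocked: J1 wants (3, 4), pool (4, 3) — not enough type-B units
  blocked: J4 wants (6, 4), pool (4, 3) — not enough type-A units and type-B units
  blocked: J3 wants (1, 5), pool (4, 3) — not enough type-B units
  blocked: J5 wants (6, 4), pool (4, 3) — not enough type-A units and type-B units
  blocked: J9 wants (2, 4), pool (4, 3) — not enough type-B units
Had the request been granted, J1, J4, J3, J5 and J9 could never finish.


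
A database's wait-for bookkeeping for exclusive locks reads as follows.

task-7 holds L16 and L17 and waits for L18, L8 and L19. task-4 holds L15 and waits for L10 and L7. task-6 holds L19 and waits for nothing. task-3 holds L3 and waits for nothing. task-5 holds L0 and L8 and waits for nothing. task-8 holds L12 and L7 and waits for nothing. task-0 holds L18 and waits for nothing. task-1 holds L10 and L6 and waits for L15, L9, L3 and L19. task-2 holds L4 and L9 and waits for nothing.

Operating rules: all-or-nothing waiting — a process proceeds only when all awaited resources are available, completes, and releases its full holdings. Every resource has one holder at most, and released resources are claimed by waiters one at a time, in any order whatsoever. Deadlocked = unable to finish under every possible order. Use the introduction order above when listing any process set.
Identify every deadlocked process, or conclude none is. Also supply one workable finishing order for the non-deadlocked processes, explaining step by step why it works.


The deadlocked set is task-4 and task-1.
Key observation: the loop task-4 -> task-1 -> task-4 blocks itself forever; no other process is dragged down with it.
The rest can finish in the order task-3, task-2, task-5, task-0, task-6, task-7, task-8.
Walking it through:
  run task-3 (it waits on nothing); releases L3
  run task-2 (it waits on nothing); releases L4 and L9
  run task-5 (it waits on nothing); releases L0 and L8
  run task-0 (it waits on nothing); releases L18
  run task-6 (it waits on nothing); releases L19
  task-7 waits on L18, L8 and L19 — all released -> runs and releases L16 and L17
  run task-8 (it waits on nothing); releases L12 and L7
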